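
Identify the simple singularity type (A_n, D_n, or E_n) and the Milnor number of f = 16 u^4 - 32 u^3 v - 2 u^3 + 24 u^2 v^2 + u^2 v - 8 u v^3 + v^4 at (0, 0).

The Hessian of f at 0 has rank 0. Corank 2; j^3 = -u^2*(2*u - v) has shape L^2 M (L != M), so D-series; mu = 5 gives D_5.

Type D_5, Milnor number mu = 5.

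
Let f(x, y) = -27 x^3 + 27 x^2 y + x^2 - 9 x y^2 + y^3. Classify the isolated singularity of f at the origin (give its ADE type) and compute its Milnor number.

The Hessian of f at 0 has rank 1. Corank 1: A-series; mu = 2 gives A_2.

Type A2, Milnor number mu = 2.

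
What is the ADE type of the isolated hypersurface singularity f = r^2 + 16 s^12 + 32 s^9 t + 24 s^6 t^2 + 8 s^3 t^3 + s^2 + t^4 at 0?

A_3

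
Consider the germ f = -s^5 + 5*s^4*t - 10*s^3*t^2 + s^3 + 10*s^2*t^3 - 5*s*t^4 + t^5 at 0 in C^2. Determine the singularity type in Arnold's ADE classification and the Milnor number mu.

The Hessian of f at 0 has rank 0. Corank 2; j^3 = s^3 is a perfect cube, so E-series; the 5-jet and mu = 8 give E_8.

Type E8, Milnor number mu = 8.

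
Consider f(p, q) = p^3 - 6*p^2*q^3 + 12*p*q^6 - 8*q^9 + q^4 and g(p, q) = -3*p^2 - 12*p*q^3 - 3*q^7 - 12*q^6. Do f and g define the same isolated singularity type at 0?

No.

The Hessian of f at 0 is [[0, 0], [0, 0]] with rank 0, so corank 2. A Groebner basis of the Jacobian ideal J(f) in C{p,q} is {q^3, p^2}; counting standard monomials gives mu = 6. Corank 2; j^3 = p^3 is a perfect cube, so E-series; the 4-jet and mu = 6 give E_6. The Hessian of g at 0 is [[-6, 0], [0, 0]] with rank 1, so corank 1. A Groebner basis of the Jacobian ideal J(g) in C{p,q} is {p/2 + q^3, p^2}; counting standard monomials gives mu = 6. Corank 1: A-series; mu = 6 gives A_6. f is E_6 but g is A_6, hence not right-equivalent.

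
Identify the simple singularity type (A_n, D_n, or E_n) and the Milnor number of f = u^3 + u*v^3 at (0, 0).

Type E_7, Milnor number mu = 7.

The Hessian of f at 0 has rank 0. Corank 2; j^3 = u^3 is a perfect cube, so E-series; the 4-jet and mu = 7 give E_7.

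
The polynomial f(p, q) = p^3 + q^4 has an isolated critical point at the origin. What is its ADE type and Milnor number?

Type E_6, Milnor number mu = 6.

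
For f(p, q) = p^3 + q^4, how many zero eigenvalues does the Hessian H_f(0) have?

2

Hessian at 0 has rank 0.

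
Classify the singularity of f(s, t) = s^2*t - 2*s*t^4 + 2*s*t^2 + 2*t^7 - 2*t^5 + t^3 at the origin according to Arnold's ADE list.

The Hessian of f at 0 is [[0, 0], [0, 0]] with rank 0, so corank 2. A Groebner basis of the Jacobian ideal J(f) in C{s,t} is {s^2/6 + s*t^3 + 4*s*t/3 + 7*t^2/6, -s*t + t^4 - t^2, s^3 - 3*s*t^2 - 2*t^3, s^2*t + 2*s*t^2 + t^3}; counting standard monomials gives mu = 8. Corank 2; j^3 = t*(s + t)^2 has shape L^2 M (L != M), so D-series; mu = 8 gives D_8.

D8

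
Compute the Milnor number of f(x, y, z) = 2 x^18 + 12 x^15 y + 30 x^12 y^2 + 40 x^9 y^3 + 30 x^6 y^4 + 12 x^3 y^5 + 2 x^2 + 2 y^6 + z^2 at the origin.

5

The Hessian of f at 0 is [[4, 0, 0], [0, 0, 0], [0, 0, 2]] with rank 2, so corank 1. A Groebner basis of the Jacobian ideal J(f) in C{x,y,z} is {y^5, x, z}; counting standard monomials gives mu = 5. Corank 1: A-series; mu = 5 gives A_5.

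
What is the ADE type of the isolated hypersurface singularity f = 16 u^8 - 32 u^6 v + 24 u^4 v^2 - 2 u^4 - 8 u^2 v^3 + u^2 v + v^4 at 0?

The Hessian of f at 0 has rank 0. Corank 2; j^3 = u^2*v has shape L^2 M (L != M), so D-series; mu = 5 gives D_5.

D5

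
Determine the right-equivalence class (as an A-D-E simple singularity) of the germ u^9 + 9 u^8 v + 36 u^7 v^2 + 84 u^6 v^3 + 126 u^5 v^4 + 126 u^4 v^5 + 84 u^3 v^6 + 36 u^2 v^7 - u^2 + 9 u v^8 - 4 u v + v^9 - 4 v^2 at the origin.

A_8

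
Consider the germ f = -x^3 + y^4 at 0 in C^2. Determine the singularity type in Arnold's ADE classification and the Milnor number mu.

The Hessian of f at 0 is [[0, 0], [0, 0]] with rank 0, so corank 2. A Groebner basis of the Jacobian ideal J(f) in C{x,y} is {y^3, x^2}; counting standard monomials gives mu = 6. Corank 2; j^3 = -x^3 is a perfect cube, so E-series; the 4-jet and mu = 6 give E_6.

Type E_6, Milnor number mu = 6.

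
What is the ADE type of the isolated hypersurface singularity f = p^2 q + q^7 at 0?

D_{8}

The Hessian of f at 0 is [[0, 0], [0, 0]] with rank 0, so corank 2. A Groebner basis of the Jacobian ideal J(f) in C{p,q} is {p^2/7 + q^6, p^3, p*q}; counting standard monomials gives mu = 8. Corank 2; j^3 = p^2*q has shape L^2 M (L != M), so D-series; mu = 8 gives D_8.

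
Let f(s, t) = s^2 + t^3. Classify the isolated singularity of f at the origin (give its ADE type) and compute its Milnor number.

Type A_2, Milnor number mu = 2.

The Hessian of f at 0 is [[2, 0], [0, 0]] with rank 1, so corank 1. A Groebner basis of the Jacobian ideal J(f) in C{s,t} is {t^2, s}; counting standard monomials gives mu = 2. Corank 1: A-series; mu = 2 gives A_2.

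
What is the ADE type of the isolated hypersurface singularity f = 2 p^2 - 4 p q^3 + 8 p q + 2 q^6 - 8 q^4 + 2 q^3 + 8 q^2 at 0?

The Hessian of f at 0 has rank 1. Corank 1: A-series; mu = 2 gives A_2.

A2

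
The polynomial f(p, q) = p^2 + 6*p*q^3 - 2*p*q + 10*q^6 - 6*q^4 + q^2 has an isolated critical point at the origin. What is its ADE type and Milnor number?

Type A_{5}, Milnor number mu = 5.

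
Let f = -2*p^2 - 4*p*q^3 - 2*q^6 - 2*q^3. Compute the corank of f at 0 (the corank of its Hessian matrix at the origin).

1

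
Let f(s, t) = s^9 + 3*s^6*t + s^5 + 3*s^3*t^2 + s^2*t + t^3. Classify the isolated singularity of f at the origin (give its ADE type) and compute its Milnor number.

The Hessian of f at 0 has rank 0. Corank 2; j^3 = t*(s^2 + t^2) splits into three distinct lines over C (the quadratic factor has nonzero discriminant), so D_4.

Type D_{4}, Milnor number mu = 4.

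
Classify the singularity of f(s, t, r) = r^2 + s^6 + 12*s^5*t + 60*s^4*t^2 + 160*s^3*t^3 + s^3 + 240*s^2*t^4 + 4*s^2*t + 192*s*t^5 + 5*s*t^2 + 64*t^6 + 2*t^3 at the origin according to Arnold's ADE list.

D_7

The Hessian of f at 0 has rank 1. Corank 2; j^3 = (s + t)^2*(s + 2*t) has shape L^2 M (L != M), so D-series; mu = 7 gives D_7.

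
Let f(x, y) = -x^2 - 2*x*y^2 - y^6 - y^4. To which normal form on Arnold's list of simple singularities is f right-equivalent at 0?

The Hessian of f at 0 is [[-2, 0], [0, 0]] with rank 1, so corank 1. A Groebner basis of the Jacobian ideal J(f) in C{x,y} is {x^3, x^2*y, x + y^2}; counting standard monomials gives mu = 5. Corank 1: A-series; mu = 5 gives A_5.

A5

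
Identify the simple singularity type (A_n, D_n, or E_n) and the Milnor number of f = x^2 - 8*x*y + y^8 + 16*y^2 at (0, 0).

The Hessian of f at 0 is [[2, -8], [-8, 32]] with rank 1, so corank 1. A Groebner basis of the Jacobian ideal J(f) in C{x,y} is {y^7, x - 4*y}; counting standard monomials gives mu = 7. Corank 1: A-series; mu = 7 gives A_7.

Type A_7, Milnor number mu = 7.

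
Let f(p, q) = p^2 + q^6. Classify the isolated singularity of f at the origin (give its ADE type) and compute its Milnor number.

Type A_5, Milnor number mu = 5.

The Hessian of f at 0 has rank 1. Corank 1: A-series; mu = 5 gives A_5.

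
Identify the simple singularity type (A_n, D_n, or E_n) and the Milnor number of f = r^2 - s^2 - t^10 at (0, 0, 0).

Type A_{9}, Milnor number mu = 9.

The Hessian of f at 0 has rank 2. Corank 1: A-series; mu = 9 gives A_9.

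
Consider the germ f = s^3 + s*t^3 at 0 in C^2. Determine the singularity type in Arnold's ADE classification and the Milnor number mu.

The Hessian of f at 0 is [[0, 0], [0, 0]] with rank 0, so corank 2. A Groebner basis of the Jacobian ideal J(f) in C{s,t} is {s^3, s*t^2, 3*s^2 + t^3}; counting standard monomials gives mu = 7. Corank 2; j^3 = s^3 is a perfect cube, so E-series; the 4-jet and mu = 7 give E_7.

Type E7, Milnor number mu = 7.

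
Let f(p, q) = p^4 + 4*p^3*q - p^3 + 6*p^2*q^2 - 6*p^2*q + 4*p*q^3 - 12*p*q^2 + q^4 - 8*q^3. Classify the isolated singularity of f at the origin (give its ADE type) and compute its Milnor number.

Type E6, Milnor number mu = 6.

The Hessian of f at 0 is [[0, 0], [0, 0]] with rank 0, so corank 2. A Groebner basis of the Jacobian ideal J(f) in C{p,q} is {q^4, p*q^2 + 5*q^3/3, p^2 + 4*p*q + 4*q^2}; counting standard monomials gives mu = 6. Corank 2; j^3 = -(p + 2*q)^3 is a perfect cube, so E-series; the 4-jet and mu = 6 give E_6.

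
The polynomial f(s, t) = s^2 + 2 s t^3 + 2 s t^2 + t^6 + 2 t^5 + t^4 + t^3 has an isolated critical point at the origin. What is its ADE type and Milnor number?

Type A_2, Milnor number mu = 2.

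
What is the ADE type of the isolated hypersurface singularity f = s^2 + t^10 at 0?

The Hessian of f at 0 is [[2, 0], [0, 0]] with rank 1, so corank 1. A Groebner basis of the Jacobian ideal J(f) in C{s,t} is {t^9, s}; counting standard monomials gives mu = 9. Corank 1: A-series; mu = 9 gives A_9.

A_9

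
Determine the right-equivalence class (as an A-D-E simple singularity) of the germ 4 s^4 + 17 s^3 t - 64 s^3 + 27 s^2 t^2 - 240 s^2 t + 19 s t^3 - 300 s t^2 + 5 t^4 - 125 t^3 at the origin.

E_{7}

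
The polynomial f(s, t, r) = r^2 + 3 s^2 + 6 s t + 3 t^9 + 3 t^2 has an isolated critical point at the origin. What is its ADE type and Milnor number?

The Hessian of f at 0 is [[6, 6, 0], [6, 6, 0], [0, 0, 2]] with rank 2, so corank 1. A Groebner basis of the Jacobian ideal J(f) in C{s,t,r} is {t^8, s + t, r}; counting standard monomials gives mu = 8. Corank 1: A-series; mu = 8 gives A_8.

Type A8, Milnor number mu = 8.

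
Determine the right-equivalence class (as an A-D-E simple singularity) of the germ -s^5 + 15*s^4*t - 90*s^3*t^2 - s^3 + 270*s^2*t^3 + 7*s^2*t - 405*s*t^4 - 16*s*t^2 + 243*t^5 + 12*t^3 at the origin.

The Hessian of f at 0 has rank 0. Corank 2; j^3 = -(s - 3*t)*(s - 2*t)^2 has shape L^2 M (L != M), so D-series; mu = 6 gives D_6.

D6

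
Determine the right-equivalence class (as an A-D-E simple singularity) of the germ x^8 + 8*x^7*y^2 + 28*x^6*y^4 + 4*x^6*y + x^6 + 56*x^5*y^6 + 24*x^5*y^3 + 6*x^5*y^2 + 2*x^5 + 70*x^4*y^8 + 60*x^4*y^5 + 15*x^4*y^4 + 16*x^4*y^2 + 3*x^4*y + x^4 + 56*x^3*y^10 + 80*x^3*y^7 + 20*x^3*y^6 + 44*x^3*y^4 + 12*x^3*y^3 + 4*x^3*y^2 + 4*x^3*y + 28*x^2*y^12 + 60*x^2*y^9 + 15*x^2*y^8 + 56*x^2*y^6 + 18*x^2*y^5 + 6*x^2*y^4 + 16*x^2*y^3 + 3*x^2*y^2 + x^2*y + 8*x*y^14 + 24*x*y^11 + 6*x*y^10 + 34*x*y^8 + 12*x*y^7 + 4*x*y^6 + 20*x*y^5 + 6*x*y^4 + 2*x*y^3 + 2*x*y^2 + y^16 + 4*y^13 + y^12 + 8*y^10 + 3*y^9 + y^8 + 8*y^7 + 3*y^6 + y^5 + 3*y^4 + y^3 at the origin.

D5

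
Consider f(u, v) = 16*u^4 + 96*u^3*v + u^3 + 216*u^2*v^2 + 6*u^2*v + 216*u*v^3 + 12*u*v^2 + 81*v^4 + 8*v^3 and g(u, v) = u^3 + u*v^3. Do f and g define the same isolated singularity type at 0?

No.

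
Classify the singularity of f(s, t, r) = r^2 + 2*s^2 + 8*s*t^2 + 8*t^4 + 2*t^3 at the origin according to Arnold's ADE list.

The Hessian of f at 0 has rank 2. Corank 1: A-series; mu = 2 gives A_2.

A_{2}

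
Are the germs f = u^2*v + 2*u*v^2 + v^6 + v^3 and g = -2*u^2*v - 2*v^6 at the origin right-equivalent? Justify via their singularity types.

Yes.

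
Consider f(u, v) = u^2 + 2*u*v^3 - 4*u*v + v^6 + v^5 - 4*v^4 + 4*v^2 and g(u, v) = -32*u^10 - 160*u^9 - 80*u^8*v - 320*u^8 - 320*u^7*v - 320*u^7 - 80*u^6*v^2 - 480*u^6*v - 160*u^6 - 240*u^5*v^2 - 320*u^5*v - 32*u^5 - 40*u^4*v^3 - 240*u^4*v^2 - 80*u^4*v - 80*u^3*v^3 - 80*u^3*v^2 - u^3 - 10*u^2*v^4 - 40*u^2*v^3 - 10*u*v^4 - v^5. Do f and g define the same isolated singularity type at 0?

The Hessian of f at 0 is [[2, -4], [-4, 8]] with rank 1, so corank 1. A Groebner basis of the Jacobian ideal J(f) in C{u,v} is {u + v^3 - 2*v, u^2 - 4*v^2, u*v - 2*v^2}; counting standard monomials gives mu = 4. Corank 1: A-series; mu = 4 gives A_4. The Hessian of g at 0 is [[0, 0], [0, 0]] with rank 0, so corank 2. A Groebner basis of the Jacobian ideal J(g) in C{u,v} is {v^5, u*v^3 + v^4/8, u^2}; counting standard monomials gives mu = 8. Corank 2; j^3 = -u^3 is a perfect cube, so E-series; the 5-jet and mu = 8 give E_8. f is A_4 but g is E_8, hence not right-equivalent.

No.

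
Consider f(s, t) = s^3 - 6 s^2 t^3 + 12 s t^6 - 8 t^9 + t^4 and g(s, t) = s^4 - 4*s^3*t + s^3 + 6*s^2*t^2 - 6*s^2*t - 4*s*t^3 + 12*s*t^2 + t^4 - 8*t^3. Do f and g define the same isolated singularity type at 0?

Yes.

The Hessian of f at 0 has rank 0. Corank 2; j^3 = s^3 is a perfect cube, so E-series; the 4-jet and mu = 6 give E_6. The Hessian of g at 0 has rank 0. Corank 2; j^3 = (s - 2*t)^3 is a perfect cube, so E-series; the 4-jet and mu = 6 give E_6. Both have type E_6, hence right-equivalent.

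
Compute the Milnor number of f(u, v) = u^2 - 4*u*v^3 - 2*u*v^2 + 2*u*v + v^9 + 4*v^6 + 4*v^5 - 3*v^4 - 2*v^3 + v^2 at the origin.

The Hessian of f at 0 has rank 1. Corank 1: A-series; mu = 8 gives A_8.

8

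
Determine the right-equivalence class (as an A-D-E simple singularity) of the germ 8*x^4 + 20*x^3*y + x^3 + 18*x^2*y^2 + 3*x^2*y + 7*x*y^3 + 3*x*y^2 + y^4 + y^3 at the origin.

E_7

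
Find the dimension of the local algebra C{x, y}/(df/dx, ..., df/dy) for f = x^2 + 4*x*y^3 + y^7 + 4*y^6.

6

The Hessian of f at 0 is [[2, 0], [0, 0]] with rank 1, so corank 1. A Groebner basis of the Jacobian ideal J(f) in C{x,y} is {x/2 + y^3, x^2}; counting standard monomials gives mu = 6. Corank 1: A-series; mu = 6 gives A_6.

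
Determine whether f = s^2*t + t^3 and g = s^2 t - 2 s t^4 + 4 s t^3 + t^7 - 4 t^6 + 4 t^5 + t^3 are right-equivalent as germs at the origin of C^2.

Yes.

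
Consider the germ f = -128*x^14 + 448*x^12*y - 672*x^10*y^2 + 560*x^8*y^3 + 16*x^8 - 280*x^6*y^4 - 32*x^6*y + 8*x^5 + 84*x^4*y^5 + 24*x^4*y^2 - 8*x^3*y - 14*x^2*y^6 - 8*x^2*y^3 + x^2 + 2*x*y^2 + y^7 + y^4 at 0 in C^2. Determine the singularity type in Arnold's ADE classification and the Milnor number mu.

Type A6, Milnor number mu = 6.

The Hessian of f at 0 has rank 1. Corank 1: A-series; mu = 6 gives A_6.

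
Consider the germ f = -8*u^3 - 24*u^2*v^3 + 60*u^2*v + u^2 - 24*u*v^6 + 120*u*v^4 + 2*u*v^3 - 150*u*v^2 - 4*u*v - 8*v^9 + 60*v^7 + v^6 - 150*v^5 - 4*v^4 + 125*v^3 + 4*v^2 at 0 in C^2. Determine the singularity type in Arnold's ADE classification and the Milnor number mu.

Type A_{2}, Milnor number mu = 2.

The Hessian of f at 0 is [[2, -4], [-4, 8]] with rank 1, so corank 1. A Groebner basis of the Jacobian ideal J(f) in C{u,v} is {v^2, u - 2*v}; counting standard monomials gives mu = 2. Corank 1: A-series; mu = 2 gives A_2.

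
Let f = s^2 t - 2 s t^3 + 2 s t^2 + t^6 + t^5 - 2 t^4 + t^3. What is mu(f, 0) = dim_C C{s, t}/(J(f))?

7

The Hessian of f at 0 is [[0, 0], [0, 0]] with rank 0, so corank 2. A Groebner basis of the Jacobian ideal J(f) in C{s,t} is {s^3 - s^2/2 - 5*s*t^2/2 - 5*s*t/2 - 2*t^2, s^2*t + s^2/6 + 11*s*t^2/6 + 7*s*t/6 + t^2, -s*t + t^3 - t^2}; counting standard monomials gives mu = 7. Corank 2; j^3 = t*(s + t)^2 has shape L^2 M (L != M), so D-series; mu = 7 gives D_7.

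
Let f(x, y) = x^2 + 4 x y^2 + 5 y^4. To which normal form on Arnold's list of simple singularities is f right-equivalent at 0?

The Hessian of f at 0 is [[2, 0], [0, 0]] with rank 1, so corank 1. A Groebner basis of the Jacobian ideal J(f) in C{x,y} is {x^2, x*y, x/2 + y^2}; counting standard monomials gives mu = 3. Corank 1: A-series; mu = 3 gives A_3.

A3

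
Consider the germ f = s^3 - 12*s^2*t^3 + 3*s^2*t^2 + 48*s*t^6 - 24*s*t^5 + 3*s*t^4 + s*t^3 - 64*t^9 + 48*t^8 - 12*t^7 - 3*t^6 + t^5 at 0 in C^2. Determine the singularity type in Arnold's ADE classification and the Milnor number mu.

Type E_{7}, Milnor number mu = 7.

The Hessian of f at 0 is [[0, 0], [0, 0]] with rank 0, so corank 2. A Groebner basis of the Jacobian ideal J(f) in C{s,t} is {-s^2 + t^4 - t^3/3, s^3, s^2*t + s^2/3 + t^3/9, s^2 + s*t^2 + t^3/3}; counting standard monomials gives mu = 7. Corank 2; j^3 = s^3 is a perfect cube, so E-series; the 4-jet and mu = 7 give E_7.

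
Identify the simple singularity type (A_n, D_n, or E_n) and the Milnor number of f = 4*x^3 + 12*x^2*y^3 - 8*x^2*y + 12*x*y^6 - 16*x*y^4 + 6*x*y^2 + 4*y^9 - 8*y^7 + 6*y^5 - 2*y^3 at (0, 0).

Type D_4, Milnor number mu = 4.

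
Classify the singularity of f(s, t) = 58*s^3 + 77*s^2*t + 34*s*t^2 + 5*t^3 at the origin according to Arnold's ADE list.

D4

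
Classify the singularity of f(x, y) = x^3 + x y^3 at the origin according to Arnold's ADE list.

E_{7}

The Hessian of f at 0 has rank 0. Corank 2; j^3 = x^3 is a perfect cube, so E-series; the 4-jet and mu = 7 give E_7.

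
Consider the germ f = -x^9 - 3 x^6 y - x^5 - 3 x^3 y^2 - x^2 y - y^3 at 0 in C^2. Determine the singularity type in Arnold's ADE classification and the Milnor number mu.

Type D_4, Milnor number mu = 4.

The Hessian of f at 0 is [[0, 0], [0, 0]] with rank 0, so corank 2. A Groebner basis of the Jacobian ideal J(f) in C{x,y} is {y^3, x^2 + 3*y^2, x*y}; counting standard monomials gives mu = 4. Corank 2; j^3 = -y*(x^2 + y^2) splits into three distinct lines over C (the quadratic factor has nonzero discriminant), so D_4.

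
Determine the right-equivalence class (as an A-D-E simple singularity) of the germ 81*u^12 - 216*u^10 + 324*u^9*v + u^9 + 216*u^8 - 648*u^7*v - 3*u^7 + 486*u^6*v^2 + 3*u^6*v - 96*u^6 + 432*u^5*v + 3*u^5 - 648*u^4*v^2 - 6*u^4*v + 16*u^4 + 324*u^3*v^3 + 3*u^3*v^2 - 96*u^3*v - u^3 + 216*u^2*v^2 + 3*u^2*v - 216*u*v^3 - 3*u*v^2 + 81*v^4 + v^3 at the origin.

E_{6}

The Hessian of f at 0 is [[0, 0], [0, 0]] with rank 0, so corank 2. A Groebner basis of the Jacobian ideal J(f) in C{u,v} is {v^4, u*v^2 - 7*v^3/6, u^2 - 2*u*v + v^2}; counting standard monomials gives mu = 6. Corank 2; j^3 = -(u - v)^3 is a perfect cube, so E-series; the 4-jet and mu = 6 give E_6.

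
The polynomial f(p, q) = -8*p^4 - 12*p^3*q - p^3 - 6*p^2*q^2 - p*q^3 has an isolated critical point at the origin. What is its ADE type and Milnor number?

Type E7, Milnor number mu = 7.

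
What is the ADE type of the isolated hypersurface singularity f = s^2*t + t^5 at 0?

D_{6}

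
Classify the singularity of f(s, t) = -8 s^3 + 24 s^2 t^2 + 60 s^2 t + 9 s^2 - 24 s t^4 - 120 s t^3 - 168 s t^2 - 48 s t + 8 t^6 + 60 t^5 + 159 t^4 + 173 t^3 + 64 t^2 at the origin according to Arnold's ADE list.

The Hessian of f at 0 has rank 1. Corank 1: A-series; mu = 2 gives A_2.

A2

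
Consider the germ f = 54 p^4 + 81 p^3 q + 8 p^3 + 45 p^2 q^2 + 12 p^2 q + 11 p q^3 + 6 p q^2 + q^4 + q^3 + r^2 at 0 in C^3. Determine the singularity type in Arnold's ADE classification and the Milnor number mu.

Type E_7, Milnor number mu = 7.

The Hessian of f at 0 has rank 1. Corank 2; j^3 = (2*p + q)^3 is a perfect cube, so E-series; the 4-jet and mu = 7 give E_7.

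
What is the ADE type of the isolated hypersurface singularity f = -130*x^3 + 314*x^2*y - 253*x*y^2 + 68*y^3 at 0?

D_{4}

The Hessian of f at 0 has rank 0. Corank 2; j^3 = -(5*x - 4*y)*(26*x^2 - 42*x*y + 17*y^2) splits into three distinct lines over C (the quadratic factor has nonzero discriminant), so D_4.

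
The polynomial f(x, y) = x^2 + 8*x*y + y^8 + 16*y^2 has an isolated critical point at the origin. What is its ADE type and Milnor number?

The Hessian of f at 0 has rank 1. Corank 1: A-series; mu = 7 gives A_7.

Type A7, Milnor number mu = 7.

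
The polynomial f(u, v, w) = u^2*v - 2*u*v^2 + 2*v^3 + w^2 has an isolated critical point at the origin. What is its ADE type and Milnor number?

Type D_{4}, Milnor number mu = 4.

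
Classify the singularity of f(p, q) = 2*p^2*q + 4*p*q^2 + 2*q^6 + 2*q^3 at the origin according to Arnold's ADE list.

D_{7}

The Hessian of f at 0 has rank 0. Corank 2; j^3 = 2*q*(p + q)^2 has shape L^2 M (L != M), so D-series; mu = 7 gives D_7.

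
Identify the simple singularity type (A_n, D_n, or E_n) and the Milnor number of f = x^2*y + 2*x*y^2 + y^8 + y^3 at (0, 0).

Type D9, Milnor number mu = 9.

The Hessian of f at 0 has rank 0. Corank 2; j^3 = y*(x + y)^2 has shape L^2 M (L != M), so D-series; mu = 9 gives D_9.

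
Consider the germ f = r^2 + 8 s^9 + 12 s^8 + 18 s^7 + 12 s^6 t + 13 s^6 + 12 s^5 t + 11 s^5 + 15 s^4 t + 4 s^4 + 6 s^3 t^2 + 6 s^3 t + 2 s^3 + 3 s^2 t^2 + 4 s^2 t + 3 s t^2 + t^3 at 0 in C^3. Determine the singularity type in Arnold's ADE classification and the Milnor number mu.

Type D_4, Milnor number mu = 4.

The Hessian of f at 0 is [[0, 0, 0], [0, 0, 0], [0, 0, 2]] with rank 1, so corank 2. A Groebner basis of the Jacobian ideal J(f) in C{s,t,r} is {t^3, s^2 - 3*t^2/2, s*t + 3*t^2/2, r}; counting standard monomials gives mu = 4. Corank 2; j^3 = (s + t)*(2*s^2 + 2*s*t + t^2) splits into three distinct lines over C (the quadratic factor has nonzero discriminant), so D_4.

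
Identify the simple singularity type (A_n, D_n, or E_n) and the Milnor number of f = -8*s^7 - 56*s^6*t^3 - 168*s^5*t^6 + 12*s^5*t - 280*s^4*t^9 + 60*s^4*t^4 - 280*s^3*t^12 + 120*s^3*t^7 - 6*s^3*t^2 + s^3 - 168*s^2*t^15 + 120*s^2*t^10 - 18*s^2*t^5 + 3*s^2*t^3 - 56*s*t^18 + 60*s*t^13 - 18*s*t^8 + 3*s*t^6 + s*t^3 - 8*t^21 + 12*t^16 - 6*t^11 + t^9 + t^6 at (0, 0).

The Hessian of f at 0 is [[0, 0], [0, 0]] with rank 0, so corank 2. A Groebner basis of the Jacobian ideal J(f) in C{s,t} is {s^3, s*t^2, 3*s^2 + t^3}; counting standard monomials gives mu = 7. Corank 2; j^3 = s^3 is a perfect cube, so E-series; the 4-jet and mu = 7 give E_7.

Type E_{7}, Milnor number mu = 7.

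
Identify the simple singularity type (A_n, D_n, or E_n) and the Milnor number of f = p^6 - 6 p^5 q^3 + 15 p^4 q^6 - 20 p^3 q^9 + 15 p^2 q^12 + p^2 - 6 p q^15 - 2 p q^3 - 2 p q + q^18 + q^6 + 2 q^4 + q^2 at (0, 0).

Type A5, Milnor number mu = 5.

The Hessian of f at 0 has rank 1. Corank 1: A-series; mu = 5 gives A_5.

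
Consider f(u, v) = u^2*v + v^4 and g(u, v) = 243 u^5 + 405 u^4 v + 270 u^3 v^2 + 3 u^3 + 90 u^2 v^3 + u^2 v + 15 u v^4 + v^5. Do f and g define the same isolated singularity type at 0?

The Hessian of f at 0 has rank 0. Corank 2; j^3 = u^2*v has shape L^2 M (L != M), so D-series; mu = 5 gives D_5. The Hessian of g at 0 has rank 0. Corank 2; j^3 = u^2*(3*u + v) has shape L^2 M (L != M), so D-series; mu = 6 gives D_6. f is D_5 but g is D_6, hence not right-equivalent.

No.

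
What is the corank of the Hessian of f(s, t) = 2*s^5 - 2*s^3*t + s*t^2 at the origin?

2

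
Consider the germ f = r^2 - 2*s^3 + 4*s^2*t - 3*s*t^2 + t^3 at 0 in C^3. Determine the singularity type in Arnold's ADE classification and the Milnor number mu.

Type D_{4}, Milnor number mu = 4.

The Hessian of f at 0 has rank 1. Corank 2; j^3 = -(s - t)*(2*s^2 - 2*s*t + t^2) splits into three distinct lines over C (the quadratic factor has nonzero discriminant), so D_4.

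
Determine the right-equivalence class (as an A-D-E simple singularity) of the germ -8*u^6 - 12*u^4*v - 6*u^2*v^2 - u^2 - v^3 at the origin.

The Hessian of f at 0 has rank 1. Corank 1: A-series; mu = 2 gives A_2.

A_{2}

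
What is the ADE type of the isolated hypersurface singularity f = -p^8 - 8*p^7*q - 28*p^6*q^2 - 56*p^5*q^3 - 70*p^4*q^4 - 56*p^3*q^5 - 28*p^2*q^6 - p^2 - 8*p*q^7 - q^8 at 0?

The Hessian of f at 0 is [[-2, 0], [0, 0]] with rank 1, so corank 1. A Groebner basis of the Jacobian ideal J(f) in C{p,q} is {q^7, p}; counting standard monomials gives mu = 7. Corank 1: A-series; mu = 7 gives A_7.

A7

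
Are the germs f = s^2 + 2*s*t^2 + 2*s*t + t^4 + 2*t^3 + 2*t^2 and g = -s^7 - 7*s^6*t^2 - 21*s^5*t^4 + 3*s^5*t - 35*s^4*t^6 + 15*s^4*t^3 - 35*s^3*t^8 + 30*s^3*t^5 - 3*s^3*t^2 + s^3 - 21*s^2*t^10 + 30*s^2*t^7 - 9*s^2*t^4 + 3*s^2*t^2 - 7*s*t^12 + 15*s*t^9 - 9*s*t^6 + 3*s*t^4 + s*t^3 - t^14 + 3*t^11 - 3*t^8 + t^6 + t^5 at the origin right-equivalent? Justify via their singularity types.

No.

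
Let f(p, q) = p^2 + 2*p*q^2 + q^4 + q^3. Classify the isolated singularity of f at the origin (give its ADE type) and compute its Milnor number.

Type A_2, Milnor number mu = 2.

The Hessian of f at 0 is [[2, 0], [0, 0]] with rank 1, so corank 1. A Groebner basis of the Jacobian ideal J(f) in C{p,q} is {q^2, p}; counting standard monomials gives mu = 2. Corank 1: A-series; mu = 2 gives A_2.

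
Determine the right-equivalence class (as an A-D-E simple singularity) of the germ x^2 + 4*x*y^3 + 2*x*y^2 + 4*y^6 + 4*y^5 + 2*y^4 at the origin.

A_{3}

The Hessian of f at 0 is [[2, 0], [0, 0]] with rank 1, so corank 1. A Groebner basis of the Jacobian ideal J(f) in C{x,y} is {x^2, x*y, x + y^2}; counting standard monomials gives mu = 3. Corank 1: A-series; mu = 3 gives A_3.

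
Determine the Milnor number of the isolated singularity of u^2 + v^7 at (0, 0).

The Hessian of f at 0 is [[2, 0], [0, 0]] with rank 1, so corank 1. A Groebner basis of the Jacobian ideal J(f) in C{u,v} is {v^6, u}; counting standard monomials gives mu = 6. Corank 1: A-series; mu = 6 gives A_6.

6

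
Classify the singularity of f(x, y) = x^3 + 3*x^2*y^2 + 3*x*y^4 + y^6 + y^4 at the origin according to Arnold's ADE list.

E_6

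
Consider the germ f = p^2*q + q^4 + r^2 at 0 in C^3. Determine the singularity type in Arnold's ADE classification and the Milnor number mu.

Type D_{5}, Milnor number mu = 5.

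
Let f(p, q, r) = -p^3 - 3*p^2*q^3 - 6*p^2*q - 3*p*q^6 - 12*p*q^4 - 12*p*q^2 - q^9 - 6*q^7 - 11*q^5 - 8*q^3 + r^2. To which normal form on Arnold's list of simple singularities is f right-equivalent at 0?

The Hessian of f at 0 has rank 1. Corank 2; j^3 = -(p + 2*q)^3 is a perfect cube, so E-series; the 5-jet and mu = 8 give E_8.

E8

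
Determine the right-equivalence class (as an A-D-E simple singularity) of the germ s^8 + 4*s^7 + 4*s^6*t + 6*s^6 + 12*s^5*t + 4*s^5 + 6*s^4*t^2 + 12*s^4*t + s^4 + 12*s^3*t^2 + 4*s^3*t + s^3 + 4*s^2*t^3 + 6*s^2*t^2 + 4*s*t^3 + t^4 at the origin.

E_{6}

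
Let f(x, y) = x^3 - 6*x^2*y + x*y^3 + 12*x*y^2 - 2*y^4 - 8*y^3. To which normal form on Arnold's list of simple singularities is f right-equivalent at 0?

E7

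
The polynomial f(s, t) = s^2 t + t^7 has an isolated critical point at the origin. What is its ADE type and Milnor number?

The Hessian of f at 0 has rank 0. Corank 2; j^3 = s^2*t has shape L^2 M (L != M), so D-series; mu = 8 gives D_8.

Type D8, Milnor number mu = 8.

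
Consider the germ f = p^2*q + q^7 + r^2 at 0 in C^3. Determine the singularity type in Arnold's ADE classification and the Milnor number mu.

Type D_8, Milnor number mu = 8.

The Hessian of f at 0 has rank 1. Corank 2; j^3 = p^2*q has shape L^2 M (L != M), so D-series; mu = 8 gives D_8.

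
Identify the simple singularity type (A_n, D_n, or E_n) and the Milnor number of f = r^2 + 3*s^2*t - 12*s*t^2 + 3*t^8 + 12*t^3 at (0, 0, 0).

The Hessian of f at 0 has rank 1. Corank 2; j^3 = 3*t*(s - 2*t)^2 has shape L^2 M (L != M), so D-series; mu = 9 gives D_9.

Type D9, Milnor number mu = 9.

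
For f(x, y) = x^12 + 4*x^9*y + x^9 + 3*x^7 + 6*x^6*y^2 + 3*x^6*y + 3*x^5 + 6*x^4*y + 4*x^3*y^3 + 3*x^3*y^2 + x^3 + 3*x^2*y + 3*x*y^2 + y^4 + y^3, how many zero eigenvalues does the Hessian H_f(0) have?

The Hessian at 0 is [[0, 0], [0, 0]] of rank 0; hence corank 2.

2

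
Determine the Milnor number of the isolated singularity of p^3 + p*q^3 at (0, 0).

7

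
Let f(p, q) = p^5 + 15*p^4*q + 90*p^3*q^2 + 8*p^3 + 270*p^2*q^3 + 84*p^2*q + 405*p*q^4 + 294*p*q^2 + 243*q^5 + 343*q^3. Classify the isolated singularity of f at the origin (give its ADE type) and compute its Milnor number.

The Hessian of f at 0 is [[0, 0], [0, 0]] with rank 0, so corank 2. A Groebner basis of the Jacobian ideal J(f) in C{p,q} is {q^5, p*q^3 + 27*q^4/8, p^2 + 7*p*q + 49*q^2/4}; counting standard monomials gives mu = 8. Corank 2; j^3 = (2*p + 7*q)^3 is a perfect cube, so E-series; the 5-jet and mu = 8 give E_8.

Type E_{8}, Milnor number mu = 8.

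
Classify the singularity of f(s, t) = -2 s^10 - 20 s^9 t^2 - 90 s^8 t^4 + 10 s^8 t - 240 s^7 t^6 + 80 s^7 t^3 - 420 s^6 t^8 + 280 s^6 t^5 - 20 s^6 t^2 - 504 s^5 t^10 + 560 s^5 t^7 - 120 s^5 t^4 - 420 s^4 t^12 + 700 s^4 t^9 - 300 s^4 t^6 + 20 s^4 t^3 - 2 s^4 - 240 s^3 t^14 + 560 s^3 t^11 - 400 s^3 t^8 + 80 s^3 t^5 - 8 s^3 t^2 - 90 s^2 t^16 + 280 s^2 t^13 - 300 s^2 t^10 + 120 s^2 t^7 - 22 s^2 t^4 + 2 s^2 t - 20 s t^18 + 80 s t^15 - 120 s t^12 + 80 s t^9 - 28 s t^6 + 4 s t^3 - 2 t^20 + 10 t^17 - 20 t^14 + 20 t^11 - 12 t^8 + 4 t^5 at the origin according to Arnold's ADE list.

The Hessian of f at 0 has rank 0. Corank 2; j^3 = 2*s^2*t has shape L^2 M (L != M), so D-series; mu = 6 gives D_6.

D_{6}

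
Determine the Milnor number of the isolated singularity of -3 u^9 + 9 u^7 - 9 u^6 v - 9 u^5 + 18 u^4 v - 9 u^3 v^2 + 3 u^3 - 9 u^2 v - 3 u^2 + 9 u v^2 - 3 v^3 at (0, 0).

2

The Hessian of f at 0 has rank 1. Corank 1: A-series; mu = 2 gives A_2.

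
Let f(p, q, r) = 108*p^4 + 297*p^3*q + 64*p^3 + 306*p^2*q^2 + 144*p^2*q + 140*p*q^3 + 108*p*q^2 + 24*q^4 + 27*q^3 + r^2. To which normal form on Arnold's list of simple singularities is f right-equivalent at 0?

The Hessian of f at 0 has rank 1. Corank 2; j^3 = (4*p + 3*q)^3 is a perfect cube, so E-series; the 4-jet and mu = 7 give E_7.

E_{7}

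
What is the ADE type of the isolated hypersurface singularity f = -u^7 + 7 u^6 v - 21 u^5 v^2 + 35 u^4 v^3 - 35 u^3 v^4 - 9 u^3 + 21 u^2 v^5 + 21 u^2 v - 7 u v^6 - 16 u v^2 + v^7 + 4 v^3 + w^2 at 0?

The Hessian of f at 0 has rank 1. Corank 2; j^3 = -(u - v)*(3*u - 2*v)^2 has shape L^2 M (L != M), so D-series; mu = 8 gives D_8.

D_8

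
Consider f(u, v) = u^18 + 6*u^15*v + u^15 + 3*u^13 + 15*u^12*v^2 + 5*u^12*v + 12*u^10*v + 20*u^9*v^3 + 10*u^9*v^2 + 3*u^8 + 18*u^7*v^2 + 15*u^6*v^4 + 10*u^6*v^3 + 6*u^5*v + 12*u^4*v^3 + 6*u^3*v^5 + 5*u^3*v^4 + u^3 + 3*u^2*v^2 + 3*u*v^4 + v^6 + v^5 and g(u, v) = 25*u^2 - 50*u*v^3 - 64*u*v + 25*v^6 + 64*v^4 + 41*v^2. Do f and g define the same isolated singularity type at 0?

No.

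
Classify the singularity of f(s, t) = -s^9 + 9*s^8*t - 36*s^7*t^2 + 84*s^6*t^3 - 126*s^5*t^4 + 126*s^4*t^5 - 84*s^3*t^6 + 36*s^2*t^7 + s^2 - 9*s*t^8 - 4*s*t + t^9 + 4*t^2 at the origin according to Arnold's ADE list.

A_8

The Hessian of f at 0 has rank 1. Corank 1: A-series; mu = 8 gives A_8.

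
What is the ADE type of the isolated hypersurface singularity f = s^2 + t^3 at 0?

The Hessian of f at 0 has rank 1. Corank 1: A-series; mu = 2 gives A_2.

A2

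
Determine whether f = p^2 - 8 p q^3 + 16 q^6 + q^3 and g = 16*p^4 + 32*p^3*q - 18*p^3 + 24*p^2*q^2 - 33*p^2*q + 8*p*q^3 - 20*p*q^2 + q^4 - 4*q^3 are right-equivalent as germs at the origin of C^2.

No.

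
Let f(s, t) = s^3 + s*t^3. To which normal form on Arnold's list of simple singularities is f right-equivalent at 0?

E_{7}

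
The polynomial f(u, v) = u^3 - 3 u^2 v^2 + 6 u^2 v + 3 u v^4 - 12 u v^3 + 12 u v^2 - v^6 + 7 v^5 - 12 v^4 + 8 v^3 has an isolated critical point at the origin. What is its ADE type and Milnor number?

Type E8, Milnor number mu = 8.

The Hessian of f at 0 has rank 0. Corank 2; j^3 = (u + 2*v)^3 is a perfect cube, so E-series; the 5-jet and mu = 8 give E_8.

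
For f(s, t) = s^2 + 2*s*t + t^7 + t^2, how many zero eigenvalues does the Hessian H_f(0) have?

1

Hessian at 0 has rank 1.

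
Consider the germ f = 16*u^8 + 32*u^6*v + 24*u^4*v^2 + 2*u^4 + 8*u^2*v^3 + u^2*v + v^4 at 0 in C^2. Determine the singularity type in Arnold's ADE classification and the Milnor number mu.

The Hessian of f at 0 has rank 0. Corank 2; j^3 = u^2*v has shape L^2 M (L != M), so D-series; mu = 5 gives D_5.

Type D5, Milnor number mu = 5.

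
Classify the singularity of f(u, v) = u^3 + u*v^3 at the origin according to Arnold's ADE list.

E7

The Hessian of f at 0 has rank 0. Corank 2; j^3 = u^3 is a perfect cube, so E-series; the 4-jet and mu = 7 give E_7.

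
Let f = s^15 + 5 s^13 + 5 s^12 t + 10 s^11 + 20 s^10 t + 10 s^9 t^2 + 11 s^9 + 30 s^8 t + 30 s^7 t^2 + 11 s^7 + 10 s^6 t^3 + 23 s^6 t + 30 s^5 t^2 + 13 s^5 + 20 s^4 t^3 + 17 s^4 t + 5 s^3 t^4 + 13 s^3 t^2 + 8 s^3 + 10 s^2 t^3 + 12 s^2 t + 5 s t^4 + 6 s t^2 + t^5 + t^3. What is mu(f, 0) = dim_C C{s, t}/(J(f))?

The Hessian of f at 0 has rank 0. Corank 2; j^3 = (2*s + t)^3 is a perfect cube, so E-series; the 5-jet and mu = 8 give E_8.

8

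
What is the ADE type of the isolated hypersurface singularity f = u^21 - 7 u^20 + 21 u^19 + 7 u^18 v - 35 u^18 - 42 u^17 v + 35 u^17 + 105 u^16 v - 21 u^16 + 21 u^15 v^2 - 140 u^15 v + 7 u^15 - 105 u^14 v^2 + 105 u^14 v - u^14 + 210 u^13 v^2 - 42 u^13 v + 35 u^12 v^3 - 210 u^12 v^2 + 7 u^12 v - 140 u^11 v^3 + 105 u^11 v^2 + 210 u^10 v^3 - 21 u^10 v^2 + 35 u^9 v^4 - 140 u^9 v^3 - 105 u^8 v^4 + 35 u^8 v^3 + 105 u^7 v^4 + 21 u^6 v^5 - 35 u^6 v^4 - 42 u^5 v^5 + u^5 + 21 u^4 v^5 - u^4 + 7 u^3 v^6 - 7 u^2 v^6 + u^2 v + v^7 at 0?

D_8

The Hessian of f at 0 has rank 0. Corank 2; j^3 = u^2*v has shape L^2 M (L != M), so D-series; mu = 8 gives D_8.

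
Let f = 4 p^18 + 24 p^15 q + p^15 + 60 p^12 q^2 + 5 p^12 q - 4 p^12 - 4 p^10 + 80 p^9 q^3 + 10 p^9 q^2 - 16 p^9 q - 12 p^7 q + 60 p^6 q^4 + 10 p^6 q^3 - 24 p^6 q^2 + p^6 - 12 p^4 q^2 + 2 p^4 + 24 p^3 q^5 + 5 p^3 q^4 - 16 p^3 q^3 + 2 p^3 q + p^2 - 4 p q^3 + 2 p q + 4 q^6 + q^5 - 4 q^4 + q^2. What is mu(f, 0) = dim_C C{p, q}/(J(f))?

4

The Hessian of f at 0 is [[2, 2], [2, 2]] with rank 1, so corank 1. A Groebner basis of the Jacobian ideal J(f) in C{p,q} is {-p/3 + q^3 - q/3, p^2 - q^2, p*q + q^2}; counting standard monomials gives mu = 4. Corank 1: A-series; mu = 4 gives A_4.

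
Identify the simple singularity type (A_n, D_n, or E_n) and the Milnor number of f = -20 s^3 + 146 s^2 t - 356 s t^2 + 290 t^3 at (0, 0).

The Hessian of f at 0 is [[0, 0], [0, 0]] with rank 0, so corank 2. A Groebner basis of the Jacobian ideal J(f) in C{s,t} is {t^3, s^2 - 71*t^2/11, s*t - 28*t^2/11}; counting standard monomials gives mu = 4. Corank 2; j^3 = -2*(2*s - 5*t)*(5*s^2 - 24*s*t + 29*t^2) splits into three distinct lines over C (the quadratic factor has nonzero discriminant), so D_4.

Type D_{4}, Milnor number mu = 4.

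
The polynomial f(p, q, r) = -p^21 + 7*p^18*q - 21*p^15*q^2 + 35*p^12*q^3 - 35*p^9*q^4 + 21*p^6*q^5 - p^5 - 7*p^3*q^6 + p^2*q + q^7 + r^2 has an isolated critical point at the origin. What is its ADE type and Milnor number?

The Hessian of f at 0 has rank 1. Corank 2; j^3 = p^2*q has shape L^2 M (L != M), so D-series; mu = 8 gives D_8.

Type D8, Milnor number mu = 8.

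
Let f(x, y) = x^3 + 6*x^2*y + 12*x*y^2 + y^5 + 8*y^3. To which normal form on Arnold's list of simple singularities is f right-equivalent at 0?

E8

The Hessian of f at 0 has rank 0. Corank 2; j^3 = (x + 2*y)^3 is a perfect cube, so E-series; the 5-jet and mu = 8 give E_8.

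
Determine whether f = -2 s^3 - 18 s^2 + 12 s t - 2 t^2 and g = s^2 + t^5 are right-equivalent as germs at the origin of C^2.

No.

The Hessian of f at 0 has rank 1. Corank 1: A-series; mu = 2 gives A_2. The Hessian of g at 0 has rank 1. Corank 1: A-series; mu = 4 gives A_4. f is A_2 but g is A_4, hence not right-equivalent.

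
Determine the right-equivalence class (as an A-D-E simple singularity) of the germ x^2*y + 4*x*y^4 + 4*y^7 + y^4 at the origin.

D_5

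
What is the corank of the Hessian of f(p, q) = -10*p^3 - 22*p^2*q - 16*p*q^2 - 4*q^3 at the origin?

Hessian at 0 has rank 0.

2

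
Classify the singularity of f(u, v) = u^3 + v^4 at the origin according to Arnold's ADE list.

E_{6}

The Hessian of f at 0 has rank 0. Corank 2; j^3 = u^3 is a perfect cube, so E-series; the 4-jet and mu = 6 give E_6.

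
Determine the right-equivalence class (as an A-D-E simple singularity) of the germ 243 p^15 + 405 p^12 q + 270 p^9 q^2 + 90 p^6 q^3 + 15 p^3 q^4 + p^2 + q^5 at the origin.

The Hessian of f at 0 is [[2, 0], [0, 0]] with rank 1, so corank 1. A Groebner basis of the Jacobian ideal J(f) in C{p,q} is {q^4, p}; counting standard monomials gives mu = 4. Corank 1: A-series; mu = 4 gives A_4.

A_{4}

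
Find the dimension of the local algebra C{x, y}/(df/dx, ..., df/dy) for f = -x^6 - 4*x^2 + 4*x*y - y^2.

The Hessian of f at 0 has rank 1. Corank 1: A-series; mu = 5 gives A_5.

5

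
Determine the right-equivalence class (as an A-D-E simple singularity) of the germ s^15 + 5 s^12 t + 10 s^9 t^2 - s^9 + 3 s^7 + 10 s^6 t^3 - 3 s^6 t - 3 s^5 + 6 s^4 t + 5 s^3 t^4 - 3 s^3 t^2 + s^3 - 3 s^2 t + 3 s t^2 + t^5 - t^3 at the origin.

The Hessian of f at 0 is [[0, 0], [0, 0]] with rank 0, so corank 2. A Groebner basis of the Jacobian ideal J(f) in C{s,t} is {-s^2/2 + s*t^3 + s*t - t^2/2, t^4, s^3 - 3*s*t^2 + 2*t^3, s^2*t - 2*s*t^2 + t^3}; counting standard monomials gives mu = 8. Corank 2; j^3 = (s - t)^3 is a perfect cube, so E-series; the 5-jet and mu = 8 give E_8.

E_8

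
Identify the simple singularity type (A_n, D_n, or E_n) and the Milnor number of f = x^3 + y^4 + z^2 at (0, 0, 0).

Type E6, Milnor number mu = 6.

The Hessian of f at 0 has rank 1. Corank 2; j^3 = x^3 is a perfect cube, so E-series; the 4-jet and mu = 6 give E_6.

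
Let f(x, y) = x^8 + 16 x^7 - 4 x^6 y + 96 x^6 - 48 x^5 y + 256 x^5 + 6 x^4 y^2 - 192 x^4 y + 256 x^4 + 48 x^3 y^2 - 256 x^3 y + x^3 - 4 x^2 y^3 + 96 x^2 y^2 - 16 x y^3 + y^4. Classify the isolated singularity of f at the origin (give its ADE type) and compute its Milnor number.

Type E6, Milnor number mu = 6.

The Hessian of f at 0 is [[0, 0], [0, 0]] with rank 0, so corank 2. A Groebner basis of the Jacobian ideal J(f) in C{x,y} is {y^4, x*y^2 - y^3/12, x^2}; counting standard monomials gives mu = 6. Corank 2; j^3 = x^3 is a perfect cube, so E-series; the 4-jet and mu = 6 give E_6.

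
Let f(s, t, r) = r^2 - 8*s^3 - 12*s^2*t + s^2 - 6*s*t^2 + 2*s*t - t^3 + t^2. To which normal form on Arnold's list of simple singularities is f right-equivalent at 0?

A_{2}

The Hessian of f at 0 has rank 2. Corank 1: A-series; mu = 2 gives A_2.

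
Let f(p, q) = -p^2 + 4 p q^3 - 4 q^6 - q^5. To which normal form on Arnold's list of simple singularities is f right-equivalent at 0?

The Hessian of f at 0 has rank 1. Corank 1: A-series; mu = 4 gives A_4.

A_4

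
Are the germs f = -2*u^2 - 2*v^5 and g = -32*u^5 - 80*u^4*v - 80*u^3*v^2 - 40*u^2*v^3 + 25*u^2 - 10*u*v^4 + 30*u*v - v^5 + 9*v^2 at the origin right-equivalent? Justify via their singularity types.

Yes.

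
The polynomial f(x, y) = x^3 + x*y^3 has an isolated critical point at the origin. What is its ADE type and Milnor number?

Type E7, Milnor number mu = 7.

The Hessian of f at 0 is [[0, 0], [0, 0]] with rank 0, so corank 2. A Groebner basis of the Jacobian ideal J(f) in C{x,y} is {x^3, x*y^2, 3*x^2 + y^3}; counting standard monomials gives mu = 7. Corank 2; j^3 = x^3 is a perfect cube, so E-series; the 4-jet and mu = 7 give E_7.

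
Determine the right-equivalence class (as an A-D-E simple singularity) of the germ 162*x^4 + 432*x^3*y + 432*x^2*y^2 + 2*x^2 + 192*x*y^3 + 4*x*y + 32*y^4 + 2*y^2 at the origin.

A3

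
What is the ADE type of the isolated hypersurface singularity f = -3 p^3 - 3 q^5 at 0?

E_8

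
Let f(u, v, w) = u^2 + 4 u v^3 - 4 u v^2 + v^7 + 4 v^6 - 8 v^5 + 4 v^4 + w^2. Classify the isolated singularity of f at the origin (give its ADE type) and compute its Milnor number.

Type A_6, Milnor number mu = 6.

The Hessian of f at 0 has rank 2. Corank 1: A-series; mu = 6 gives A_6.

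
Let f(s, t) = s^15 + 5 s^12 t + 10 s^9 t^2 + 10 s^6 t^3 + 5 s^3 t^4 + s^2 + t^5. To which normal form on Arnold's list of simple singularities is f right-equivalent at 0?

A_4

The Hessian of f at 0 has rank 1. Corank 1: A-series; mu = 4 gives A_4.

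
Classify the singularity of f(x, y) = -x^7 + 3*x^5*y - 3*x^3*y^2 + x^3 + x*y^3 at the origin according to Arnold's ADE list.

E_7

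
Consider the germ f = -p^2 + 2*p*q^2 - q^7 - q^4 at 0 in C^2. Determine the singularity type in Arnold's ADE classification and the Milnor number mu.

The Hessian of f at 0 has rank 1. Corank 1: A-series; mu = 6 gives A_6.

Type A_6, Milnor number mu = 6.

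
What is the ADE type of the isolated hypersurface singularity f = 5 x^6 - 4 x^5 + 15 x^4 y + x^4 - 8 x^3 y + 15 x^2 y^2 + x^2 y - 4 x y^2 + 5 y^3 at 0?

The Hessian of f at 0 has rank 0. Corank 2; j^3 = y*(x^2 - 4*x*y + 5*y^2) splits into three distinct lines over C (the quadratic factor has nonzero discriminant), so D_4.

D_{4}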